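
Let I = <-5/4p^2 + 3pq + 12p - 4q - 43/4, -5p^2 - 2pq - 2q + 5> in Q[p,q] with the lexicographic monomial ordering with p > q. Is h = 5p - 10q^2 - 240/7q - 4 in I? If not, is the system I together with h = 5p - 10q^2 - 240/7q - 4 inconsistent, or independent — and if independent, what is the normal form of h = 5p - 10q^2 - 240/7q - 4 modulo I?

Adjoining 5p - 10q^2 - 240/7q - 4 makes the ideal the whole ring: the system is inconsistent.

First compute the reduced Gröbner basis of I by Buchberger's algorithm.
f_1 = -5/4p^2 + 3pq + 12p - 4q - 43/4, LT = p^2.
f_2 = -5p^2 - 2pq - 2q + 5, LT = p^2.

S(f_1,f_2): lcm = p^2. S = -14/5pq - 48/5p + 14/5q + 48/5.
  reduce S modulo (f_1, f_2):
  remainder -14/5pq - 48/5p + 14/5q + 48/5 ≠ 0; add k_3 = -14/5pq - 48/5p + 14/5q + 48/5 to the basis.

S(f_1,k_3): lcm = p^2q. S = -24/7p^2 - 12/5pq^2 - 43/5pq + 24/7p + 16/5q^2 + 43/5q.
  reduce S modulo (f_1, f_2, k_3):
  remainder 4/5q^2 + 96/35q ≠ 0; add k_4 = 4/5q^2 + 96/35q to the basis.

The other S-polynomials (S(f_2,k_3), S(f_1,k_4), S(f_2,k_4), S(k_3,k_4)) all reduce to 0 modulo the current basis, so we have a Gröbner basis.
Inter-reduce: drop elements whose leading term is divisible by another's, tail-reduce, and make monic.
Reduced Gröbner basis: {p^2 - 48/35p + 4/5q + 13/35, pq + 24/7p - q - 24/7, q^2 + 24/7q}.
Label its elements g_1 = p^2 - 48/35p + 4/5q + 13/35, g_2 = pq + 24/7p - q - 24/7, g_3 = q^2 + 24/7q.

Reduce h = 5p - 10q^2 - 240/7q - 4 modulo G:
  leading term p: no divisor's leading term divides it; move 5p to the remainder.
  leading term q^2: subtract (-10)·g_3 from -10q^2 - 240/7q - 4 → -4
  leading term 1: no divisor's leading term divides it; move -4 to the remainder.
  normal form = 5p - 4.
The normal form is nonzero, so h ∉ I. Since h minus its normal form lies in I, I + (h) = I + (r) where r = 5p - 4; decide whether this ideal is the whole ring.
Run Buchberger on G together with r (pairs among the g_i already reduce to 0 since G is a Gröbner basis):
g_1 = p^2 - 48/35p + 4/5q + 13/35, LT = p^2.
g_2 = pq + 24/7p - q - 24/7, LT = pq.
g_3 = q^2 + 24/7q, LT = q^2.
r = 5p - 4, LT = p.

S(g_1,r): lcm = p^2. S = -4/7p + 4/5q + 13/35.
  reduce S modulo (g_1, g_2, g_3, r):
  remainder 4/5q - 3/35 ≠ 0; add m_5 = 4/5q - 3/35 to the basis.

S(g_2,r): lcm = pq. S = 24/7p - 1/5q - 24/7.
  reduce S modulo (g_1, g_2, g_3, r, m_5):
  remainder -99/140 ≠ 0; add m_6 = -99/140 to the basis.

The other S-polynomials (S(g_1,g_2), S(g_1,g_3), S(g_2,g_3), S(g_3,r), S(g_1,m_5), S(g_2,m_5), S(g_3,m_5), S(r,m_5), S(g_1,m_6), S(g_2,m_6), S(g_3,m_6), S(r,m_6), S(m_5,m_6)) all reduce to 0 modulo the current basis, so we have a Gröbner basis.
Inter-reduce: drop elements whose leading term is divisible by another's, tail-reduce, and make monic.
Reduced Gröbner basis: {1}.
The reduced Gröbner basis of I + (h) is {1}: the ideal is the whole ring, so the enlarged system has no common solution — adjoining h is inconsistent.

Ideal membership is decidable via reduction modulo a Gröbner basis.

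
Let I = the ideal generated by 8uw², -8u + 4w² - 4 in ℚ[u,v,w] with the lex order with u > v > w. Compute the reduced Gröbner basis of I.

G = {u - ½w² + ½, w⁴ - w²}

f_1 = 8uw², LT = uw².
f_2 = -8u + 4w² - 4, LT = u.

S(f_1,f_2): lcm = uw². S = ½w⁴ - ½w².
  leading term w⁴: no divisor's leading term divides it; move ½w⁴ to the remainder.
  leading term w²: no divisor's leading term divides it; move -½w² to the remainder.
  remainder ½w⁴ - ½w² ≠ 0; add g_3 = ½w⁴ - ½w² to the basis.

The other S-polynomials (S(f_1,g_3), S(f_2,g_3)) all reduce to 0 modulo the current basis, so we have a Gröbner basis.
Inter-reduce: drop elements whose leading term is divisible by another's, tail-reduce, and make monic.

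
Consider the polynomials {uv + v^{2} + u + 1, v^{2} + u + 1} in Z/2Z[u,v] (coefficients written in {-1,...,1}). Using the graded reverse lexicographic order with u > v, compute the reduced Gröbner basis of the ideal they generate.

G = {u^{2} + u, uv, v^{2} + u + 1}

The reduced Gröbner basis is the canonical form of the ideal for this ordering.

f_1 = uv + v^{2} + u + 1, LT = uv.
f_2 = v^{2} + u + 1, LT = v^{2}.

S(f_1,f_2): lcm = uv^{2}. S = v^{3} + u^{2} + uv + u + v.
  leading term v^{3}: subtract (v)·f_2 from v^{3} + u^{2} + uv + u + v → u^{2} + u
  leading term u^{2}: no divisor's leading term divides it; move u^{2} to the remainder.
  leading term u: no divisor's leading term divides it; move u to the remainder.
  remainder u^{2} + u ≠ 0; add g_3 = u^{2} + u to the basis.

The other S-polynomials (S(f_1,g_3), S(f_2,g_3)) all reduce to 0 modulo the current basis, so we have a Gröbner basis.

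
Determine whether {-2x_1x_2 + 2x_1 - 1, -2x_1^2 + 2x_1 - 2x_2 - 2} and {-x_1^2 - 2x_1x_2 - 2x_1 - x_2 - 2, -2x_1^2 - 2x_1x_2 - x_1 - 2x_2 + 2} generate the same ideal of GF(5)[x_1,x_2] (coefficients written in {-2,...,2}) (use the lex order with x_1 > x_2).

Two ideals are equal iff their reduced Gröbner bases coincide (the reduced basis is unique for a fixed ordering).
Buchberger on the first generating set:
f_1 = -2x_1x_2 + 2x_1 - 1, LT = x_1x_2.
f_2 = -2x_1^2 + 2x_1 - 2x_2 - 2, LT = x_1^2.

S(f_1,f_2): lcm = x_1^2x_2. S = -x_1^2 + x_1x_2 - 2x_1 - x_2^2 - x_2.
  leading term x_1^2: subtract (-2)·f_2 from -x_1^2 + x_1x_2 - 2x_1 - x_2^2 - x_2 → x_1x_2 + 2x_1 - x_2^2 + 1
  leading term x_1x_2: subtract (2)·f_1 from x_1x_2 + 2x_1 - x_2^2 + 1 → -2x_1 - x_2^2 - 2
  leading term x_1: no divisor's leading term divides it; move -2x_1 to the remainder.
  leading term x_2^2: no divisor's leading term divides it; move -x_2^2 to the remainder.
  leading term 1: no divisor's leading term divides it; move -2 to the remainder.
  remainder -2x_1 - x_2^2 - 2 ≠ 0; add g_3 = -2x_1 - x_2^2 - 2 to the basis.

S(f_1,g_3): lcm = x_1x_2. S = -x_1 + 2x_2^3 - x_2 - 2.
  leading term x_1: subtract (-2)·g_3 from -x_1 + 2x_2^3 - x_2 - 2 → 2x_2^3 - 2x_2^2 - x_2 - 1
  leading term x_2^3: no divisor's leading term divides it; move 2x_2^3 to the remainder.
  leading term x_2^2: no divisor's leading term divides it; move -2x_2^2 to the remainder.
  leading term x_2: no divisor's leading term divides it; move -x_2 to the remainder.
  leading term 1: no divisor's leading term divides it; move -1 to the remainder.
  remainder 2x_2^3 - 2x_2^2 - x_2 - 1 ≠ 0; add g_4 = 2x_2^3 - 2x_2^2 - x_2 - 1 to the basis.

The other S-polynomials (S(f_2,g_3), S(f_1,g_4), S(f_2,g_4), S(g_3,g_4)) all reduce to 0 modulo the current basis, so we have a Gröbner basis.
Inter-reduce: drop elements whose leading term is divisible by another's, tail-reduce, and make monic.
Reduced Gröbner basis: {x_1 - 2x_2^2 + 1, x_2^3 - x_2^2 + 2x_2 + 2}.

Buchberger on the second generating set:
h_1 = -x_1^2 - 2x_1x_2 - 2x_1 - x_2 - 2, LT = x_1^2.
h_2 = -2x_1^2 - 2x_1x_2 - x_1 - 2x_2 + 2, LT = x_1^2.

S(h_1,h_2): lcm = x_1^2. S = x_1x_2 - x_1 - 2.
  leading term x_1x_2: no divisor's leading term divides it; move x_1x_2 to the remainder.
  leading term x_1: no divisor's leading term divides it; move -x_1 to the remainder.
  leading term 1: no divisor's leading term divides it; move -2 to the remainder.
  remainder x_1x_2 - x_1 - 2 ≠ 0; add k_3 = x_1x_2 - x_1 - 2 to the basis.

S(h_1,k_3): lcm = x_1^2x_2. S = x_1^2 + 2x_1x_2^2 + 2x_1x_2 + 2x_1 + x_2^2 + 2x_2.
  leading term x_1^2: subtract (-1)·h_1 from x_1^2 + 2x_1x_2^2 + 2x_1x_2 + 2x_1 + x_2^2 + 2x_2 → 2x_1x_2^2 + x_2^2 + x_2 - 2
  leading term x_1x_2^2: subtract (2x_2)·k_3 from 2x_1x_2^2 + x_2^2 + x_2 - 2 → 2x_1x_2 + x_2^2 - 2
  leading term x_1x_2: subtract (2)·k_3 from 2x_1x_2 + x_2^2 - 2 → 2x_1 + x_2^2 + 2
  leading term x_1: no divisor's leading term divides it; move 2x_1 to the remainder.
  leading term x_2^2: no divisor's leading term divides it; move x_2^2 to the remainder.
  leading term 1: no divisor's leading term divides it; move 2 to the remainder.
  remainder 2x_1 + x_2^2 + 2 ≠ 0; add k_4 = 2x_1 + x_2^2 + 2 to the basis.

S(k_3,k_4): lcm = x_1x_2. S = -x_1 + 2x_2^3 - x_2 - 2.
  leading term x_1: subtract (2)·k_4 from -x_1 + 2x_2^3 - x_2 - 2 → 2x_2^3 - 2x_2^2 - x_2 - 1
  leading term x_2^3: no divisor's leading term divides it; move 2x_2^3 to the remainder.
  leading term x_2^2: no divisor's leading term divides it; move -2x_2^2 to the remainder.
  leading term x_2: no divisor's leading term divides it; move -x_2 to the remainder.
  leading term 1: no divisor's leading term divides it; move -1 to the remainder.
  remainder 2x_2^3 - 2x_2^2 - x_2 - 1 ≠ 0; add k_5 = 2x_2^3 - 2x_2^2 - x_2 - 1 to the basis.

The other S-polynomials (S(h_2,k_3), S(h_1,k_4), S(h_2,k_4), S(h_1,k_5), S(h_2,k_5), S(k_3,k_5), S(k_4,k_5)) all reduce to 0 modulo the current basis, so we have a Gröbner basis.
Inter-reduce: drop elements whose leading term is divisible by another's, tail-reduce, and make monic.
Reduced Gröbner basis: {x_1 - 2x_2^2 + 1, x_2^3 - x_2^2 + 2x_2 + 2}.

The two bases agree; hence the ideals are identical.

Yes, the ideals are equal.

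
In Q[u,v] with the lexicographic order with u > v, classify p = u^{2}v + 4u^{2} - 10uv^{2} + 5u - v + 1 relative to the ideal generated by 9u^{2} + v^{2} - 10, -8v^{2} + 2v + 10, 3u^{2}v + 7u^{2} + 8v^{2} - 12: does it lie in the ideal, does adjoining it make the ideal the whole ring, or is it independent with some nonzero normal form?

u^{2}v + 4u^{2} - 10uv^{2} + 5u - v + 1 is independent of I; its normal form modulo I is -5u + 5.

First compute the reduced Gröbner basis of I by Buchberger's algorithm.
f_1 = 9u^{2} + v^{2} - 10, LT = u^{2}.
f_2 = -8v^{2} + 2v + 10, LT = v^{2}.
f_3 = 3u^{2}v + 7u^{2} + 8v^{2} - 12, LT = u^{2}v.

S(f_1,f_3): lcm = u^{2}v. S = -\tfrac{7}{3}u^{2} + \tfrac{1}{9}v^{3} - \tfrac{8}{3}v^{2} - \tfrac{10}{9}v + 4.
  leading term u^{2}: subtract (-\tfrac{7}{27})·f_1 from -\tfrac{7}{3}u^{2} + \tfrac{1}{9}v^{3} - \tfrac{8}{3}v^{2} - \tfrac{10}{9}v + 4 → \tfrac{1}{9}v^{3} - \tfrac{65}{27}v^{2} - \tfrac{10}{9}v + \tfrac{38}{27}
  leading term v^{3}: subtract (-\tfrac{1}{72}v)·f_2 from \tfrac{1}{9}v^{3} - \tfrac{65}{27}v^{2} - \tfrac{10}{9}v + \tfrac{38}{27} → -\tfrac{257}{108}v^{2} - \tfrac{35}{36}v + \tfrac{38}{27}
  leading term v^{2}: subtract (\tfrac{257}{864})·f_2 from -\tfrac{257}{108}v^{2} - \tfrac{35}{36}v + \tfrac{38}{27} → -\tfrac{677}{432}v - \tfrac{677}{432}
  leading term v: no divisor's leading term divides it; move -\tfrac{677}{432}v to the remainder.
  leading term 1: no divisor's leading term divides it; move -\tfrac{677}{432} to the remainder.
  remainder -\tfrac{677}{432}v - \tfrac{677}{432} ≠ 0; add h_4 = -\tfrac{677}{432}v - \tfrac{677}{432} to the basis.

The other S-polynomials (S(f_1,f_2), S(f_2,f_3), S(f_1,h_4), S(f_2,h_4), S(f_3,h_4)) all reduce to 0 modulo the current basis, so we have a Gröbner basis.
Inter-reduce: drop elements whose leading term is divisible by another's, tail-reduce, and make monic.
Reduced Gröbner basis: {u^{2} - 1, v + 1}.
Label its elements g_1 = u^{2} - 1, g_2 = v + 1.

Reduce p = u^{2}v + 4u^{2} - 10uv^{2} + 5u - v + 1 modulo G:
  leading term u^{2}v: subtract (v)·g_1 from u^{2}v + 4u^{2} - 10uv^{2} + 5u - v + 1 → 4u^{2} - 10uv^{2} + 5u + 1
  leading term u^{2}: subtract (4)·g_1 from 4u^{2} - 10uv^{2} + 5u + 1 → -10uv^{2} + 5u + 5
  leading term uv^{2}: subtract (-10uv)·g_2 from -10uv^{2} + 5u + 5 → 10uv + 5u + 5
  leading term uv: subtract (10u)·g_2 from 10uv + 5u + 5 → -5u + 5
  leading term u: no divisor's leading term divides it; move -5u to the remainder.
  leading term 1: no divisor's leading term divides it; move 5 to the remainder.
  normal form = -5u + 5.
The normal form is nonzero, so p ∉ I. Since p minus its normal form lies in I, I + (p) = I + (r) where r = -5u + 5; decide whether this ideal is the whole ring.
Run Buchberger on G together with r (pairs among the g_i already reduce to 0 since G is a Gröbner basis):
g_1 = u^{2} - 1, LT = u^{2}.
g_2 = v + 1, LT = v.
r = -5u + 5, LT = u.

The S-polynomials (S(g_1,g_2), S(g_1,r), S(g_2,r)) all reduce to 0 modulo the current basis, so we have a Gröbner basis.
Inter-reduce: drop elements whose leading term is divisible by another's, tail-reduce, and make monic.
Reduced Gröbner basis: {u - 1, v + 1}.
The reduced Gröbner basis of I + (p) is {u - 1, v + 1} ≠ {1}, a proper ideal, so the enlarged system stays consistent: p is independent of I, with normal form -5u + 5.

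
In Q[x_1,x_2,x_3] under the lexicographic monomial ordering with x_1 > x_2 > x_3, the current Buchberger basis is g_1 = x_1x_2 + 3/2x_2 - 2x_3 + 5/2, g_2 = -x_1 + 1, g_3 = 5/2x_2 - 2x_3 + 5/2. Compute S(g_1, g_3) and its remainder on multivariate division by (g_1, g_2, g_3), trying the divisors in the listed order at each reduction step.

lcm(LM(g_1), LM(g_3)) = x_1x_2.
S = (lcm/LT(g_1))·g_1 − (lcm/LT(g_3))·g_3 = 4/5x_1x_3 - x_1 + 3/2x_2 - 2x_3 + 5/2.
Reduce S modulo (g_1, g_2, g_3) in that order:
  leading term x_1x_3: subtract (-4/5x_3)·g_2 from 4/5x_1x_3 - x_1 + 3/2x_2 - 2x_3 + 5/2 → -x_1 + 3/2x_2 - 6/5x_3 + 5/2
  leading term x_1: subtract (1)·g_2 from -x_1 + 3/2x_2 - 6/5x_3 + 5/2 → 3/2x_2 - 6/5x_3 + 3/2
  leading term x_2: subtract (3/5)·g_3 from 3/2x_2 - 6/5x_3 + 3/2 → 0
The remainder is 0, so this S-polynomial contributes no new basis element.
An S-polynomial is built so that the two leading terms cancel; whether anything survives reduction is exactly the Gröbner-basis criterion.

S(g_1, g_3) = 4/5x_1x_3 - x_1 + 3/2x_2 - 2x_3 + 5/2; remainder on division = 0.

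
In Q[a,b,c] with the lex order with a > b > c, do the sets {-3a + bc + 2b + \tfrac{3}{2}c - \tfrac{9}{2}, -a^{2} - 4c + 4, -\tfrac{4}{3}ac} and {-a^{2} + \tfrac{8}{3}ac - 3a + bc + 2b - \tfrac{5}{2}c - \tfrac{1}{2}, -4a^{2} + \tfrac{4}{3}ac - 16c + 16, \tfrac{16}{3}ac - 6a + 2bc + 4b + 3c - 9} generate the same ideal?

Two ideals are equal iff their reduced Gröbner bases coincide (the reduced basis is unique for a fixed ordering).
Buchberger on the first generating set:
f_1 = -3a + bc + 2b + \tfrac{3}{2}c - \tfrac{9}{2}, LT = a.
f_2 = -a^{2} - 4c + 4, LT = a^{2}.
f_3 = -\tfrac{4}{3}ac, LT = ac.

S(f_1,f_2): lcm = a^{2}. S = -\tfrac{1}{3}abc - \tfrac{2}{3}ab - \tfrac{1}{2}ac + \tfrac{3}{2}a - 4c + 4.
  reduce S modulo (f_1, f_2, f_3):
  remainder -\tfrac{1}{9}b^{2}c^{2} - \tfrac{4}{9}b^{2}c - \tfrac{4}{9}b^{2} - \tfrac{1}{3}bc^{2} + \tfrac{1}{3}bc + 2b - \tfrac{1}{4}c^{2} - \tfrac{5}{2}c + \tfrac{7}{4} ≠ 0; add g_4 = -\tfrac{1}{9}b^{2}c^{2} - \tfrac{4}{9}b^{2}c - \tfrac{4}{9}b^{2} - \tfrac{1}{3}bc^{2} + \tfrac{1}{3}bc + 2b - \tfrac{1}{4}c^{2} - \tfrac{5}{2}c + \tfrac{7}{4} to the basis.

S(f_1,f_3): lcm = ac. S = -\tfrac{1}{3}bc^{2} - \tfrac{2}{3}bc - \tfrac{1}{2}c^{2} + \tfrac{3}{2}c.
  reduce S modulo (f_1, f_2, f_3, g_4):
  remainder -\tfrac{1}{3}bc^{2} - \tfrac{2}{3}bc - \tfrac{1}{2}c^{2} + \tfrac{3}{2}c ≠ 0; add g_5 = -\tfrac{1}{3}bc^{2} - \tfrac{2}{3}bc - \tfrac{1}{2}c^{2} + \tfrac{3}{2}c to the basis.

S(f_2,f_3): lcm = a^{2}c. S = 4c^{2} - 4c.
  reduce S modulo (f_1, f_2, f_3, g_4, g_5):
  remainder 4c^{2} - 4c ≠ 0; add g_6 = 4c^{2} - 4c to the basis.

S(f_3,g_4): lcm = ab^{2}c^{2}. S = -4ab^{2}c - 4ab^{2} - 3abc^{2} + 3abc + 18ab - \tfrac{9}{4}ac^{2} - \tfrac{45}{2}ac + \tfrac{63}{4}a.
  reduce S modulo (f_1, f_2, f_3, g_4, g_5, g_6):
  remainder \tfrac{4}{3}b^{3}c + \tfrac{8}{3}b^{3} - 8b^{2}c - 26b^{2} + \tfrac{243}{4}bc + \tfrac{105}{2}b - \tfrac{1107}{8}c + \tfrac{441}{8} ≠ 0; add g_7 = \tfrac{4}{3}b^{3}c + \tfrac{8}{3}b^{3} - 8b^{2}c - 26b^{2} + \tfrac{243}{4}bc + \tfrac{105}{2}b - \tfrac{1107}{8}c + \tfrac{441}{8} to the basis.

S(f_3,g_5): lcm = abc^{2}. S = -2abc - \tfrac{3}{2}ac^{2} + \tfrac{9}{2}ac.
  reduce S modulo (f_1, f_2, f_3, g_4, g_5, g_6, g_7):
  remainder \tfrac{4}{3}b^{2}c + \tfrac{8}{3}b^{2} - bc - 12b + \tfrac{39}{2}c - \tfrac{21}{2} ≠ 0; add g_8 = \tfrac{4}{3}b^{2}c + \tfrac{8}{3}b^{2} - bc - 12b + \tfrac{39}{2}c - \tfrac{21}{2} to the basis.

S(g_4,g_6): lcm = b^{2}c^{2}. S = 5b^{2}c + 4b^{2} + 3bc^{2} - 3bc - 18b + \tfrac{9}{4}c^{2} + \tfrac{45}{2}c - \tfrac{63}{4}.
  reduce S modulo (f_1, f_2, f_3, g_4, g_5, g_6, g_7, g_8):
  remainder -6b^{2} - \tfrac{21}{4}bc + 27b - \tfrac{315}{8}c + \tfrac{189}{8} ≠ 0; add g_9 = -6b^{2} - \tfrac{21}{4}bc + 27b - \tfrac{315}{8}c + \tfrac{189}{8} to the basis.

S(g_5,g_6): lcm = bc^{2}. S = 3bc + \tfrac{3}{2}c^{2} - \tfrac{9}{2}c.
  reduce S modulo (f_1, f_2, f_3, g_4, g_5, g_6, g_7, g_8, g_9):
  remainder 3bc - 3c ≠ 0; add g_10 = 3bc - 3c to the basis.

The other S-polynomials (S(f_1,g_4), S(f_2,g_4), S(f_1,g_5), S(f_2,g_5), S(g_4,g_5), S(f_1,g_6), S(f_2,g_6), S(f_3,g_6), S(f_1,g_7), S(f_2,g_7), S(f_3,g_7), S(g_4,g_7), S(g_5,g_7), S(g_6,g_7), S(f_1,g_8), S(f_2,g_8), S(f_3,g_8), S(g_4,g_8), S(g_5,g_8), S(g_6,g_8), S(g_7,g_8), S(f_1,g_9), S(f_2,g_9), S(f_3,g_9), S(g_4,g_9), S(g_5,g_9), S(g_6,g_9), S(g_7,g_9), S(g_8,g_9), S(f_1,g_10), S(f_2,g_10), S(f_3,g_10), S(g_4,g_10), S(g_5,g_10), S(g_6,g_10), S(g_7,g_10), S(g_8,g_10), S(g_9,g_10)) all reduce to 0 modulo the current basis, so we have a Gröbner basis.
Inter-reduce: drop elements whose leading term is divisible by another's, tail-reduce, and make monic.
Reduced Gröbner basis: {a - \tfrac{2}{3}b - \tfrac{5}{6}c + \tfrac{3}{2}, b^{2} - \tfrac{9}{2}b + \tfrac{119}{16}c - \tfrac{63}{16}, bc - c, c^{2} - c}.

Buchberger on the second generating set:
h_1 = -a^{2} + \tfrac{8}{3}ac - 3a + bc + 2b - \tfrac{5}{2}c - \tfrac{1}{2}, LT = a^{2}.
h_2 = -4a^{2} + \tfrac{4}{3}ac - 16c + 16, LT = a^{2}.
h_3 = \tfrac{16}{3}ac - 6a + 2bc + 4b + 3c - 9, LT = ac.

S(h_1,h_2): lcm = a^{2}. S = -\tfrac{7}{3}ac + 3a - bc - 2b - \tfrac{3}{2}c + \tfrac{9}{2}.
  reduce S modulo (h_1, h_2, h_3):
  remainder \tfrac{3}{8}a - \tfrac{1}{8}bc - \tfrac{1}{4}b - \tfrac{3}{16}c + \tfrac{9}{16} ≠ 0; add k_4 = \tfrac{3}{8}a - \tfrac{1}{8}bc - \tfrac{1}{4}b - \tfrac{3}{16}c + \tfrac{9}{16} to the basis.

S(h_1,h_3): lcm = a^{2}c. S = \tfrac{9}{8}a^{2} - \tfrac{3}{8}abc - \tfrac{3}{4}ab - \tfrac{8}{3}ac^{2} + \tfrac{39}{16}ac + \tfrac{27}{16}a - bc^{2} - 2bc + \tfrac{5}{2}c^{2} + \tfrac{1}{2}c.
  reduce S modulo (h_1, h_2, h_3, k_4):
  remainder -\tfrac{1}{4}b^{2}c - \tfrac{1}{2}b^{2} + \tfrac{3}{16}bc + \tfrac{9}{4}b + 4c^{2} - \tfrac{245}{32}c + \tfrac{63}{32} ≠ 0; add k_5 = -\tfrac{1}{4}b^{2}c - \tfrac{1}{2}b^{2} + \tfrac{3}{16}bc + \tfrac{9}{4}b + 4c^{2} - \tfrac{245}{32}c + \tfrac{63}{32} to the basis.

S(h_2,h_3): lcm = a^{2}c. S = \tfrac{9}{8}a^{2} - \tfrac{3}{8}abc - \tfrac{3}{4}ab - \tfrac{1}{3}ac^{2} - \tfrac{9}{16}ac + \tfrac{27}{16}a + 4c^{2} - 4c.
  reduce S modulo (h_1, h_2, h_3, k_4, k_5):
  remainder \tfrac{1}{8}bc^{2} + \tfrac{1}{4}bc + \tfrac{3}{16}c^{2} - \tfrac{9}{16}c ≠ 0; add k_6 = \tfrac{1}{8}bc^{2} + \tfrac{1}{4}bc + \tfrac{3}{16}c^{2} - \tfrac{9}{16}c to the basis.

S(h_1,k_4): lcm = a^{2}. S = \tfrac{1}{3}abc + \tfrac{2}{3}ab - \tfrac{13}{6}ac + \tfrac{3}{2}a - bc - 2b + \tfrac{5}{2}c + \tfrac{1}{2}.
  reduce S modulo (h_1, h_2, h_3, k_4, k_5, k_6):
  remainder \tfrac{32}{9}c^{2} - \tfrac{32}{9}c ≠ 0; add k_7 = \tfrac{32}{9}c^{2} - \tfrac{32}{9}c to the basis.

S(h_3,k_5): lcm = ab^{2}c. S = -\tfrac{25}{8}ab^{2} + \tfrac{3}{4}abc + 9ab + 16ac^{2} - \tfrac{245}{8}ac + \tfrac{63}{8}a + \tfrac{3}{8}b^{3}c + \tfrac{3}{4}b^{3} + \tfrac{9}{16}b^{2}c - \tfrac{27}{16}b^{2}.
  reduce S modulo (h_1, h_2, h_3, k_4, k_5, k_6, k_7):
  remainder 50bc - 50c ≠ 0; add k_8 = 50bc - 50c to the basis.

S(k_5,k_7): lcm = b^{2}c^{2}. S = 3b^{2}c - \tfrac{3}{4}bc^{2} - 9bc - 16c^{3} + \tfrac{245}{8}c^{2} - \tfrac{63}{8}c.
  reduce S modulo (h_1, h_2, h_3, k_4, k_5, k_6, k_7, k_8):
  remainder -6b^{2} + 27b - \tfrac{357}{8}c + \tfrac{189}{8} ≠ 0; add k_9 = -6b^{2} + 27b - \tfrac{357}{8}c + \tfrac{189}{8} to the basis.

The other S-polynomials (S(h_2,k_4), S(h_3,k_4), S(h_1,k_5), S(h_2,k_5), S(k_4,k_5), S(h_1,k_6), S(h_2,k_6), S(h_3,k_6), S(k_4,k_6), S(k_5,k_6), S(h_1,k_7), S(h_2,k_7), S(h_3,k_7), S(k_4,k_7), S(k_6,k_7), S(h_1,k_8), S(h_2,k_8), S(h_3,k_8), S(k_4,k_8), S(k_5,k_8), S(k_6,k_8), S(k_7,k_8), S(h_1,k_9), S(h_2,k_9), S(h_3,k_9), S(k_4,k_9), S(k_5,k_9), S(k_6,k_9), S(k_7,k_9), S(k_8,k_9)) all reduce to 0 modulo the current basis, so we have a Gröbner basis.
Inter-reduce: drop elements whose leading term is divisible by another's, tail-reduce, and make monic.
Reduced Gröbner basis: {a - \tfrac{2}{3}b - \tfrac{5}{6}c + \tfrac{3}{2}, b^{2} - \tfrac{9}{2}b + \tfrac{119}{16}c - \tfrac{63}{16}, bc - c, c^{2} - c}.

Same reduced basis, so the two generating sets span the same ideal.
The choice of monomial ordering does not affect the verdict — as long as both bases are computed under the same ordering, their equality decides ideal equality.

Yes, the ideals are equal.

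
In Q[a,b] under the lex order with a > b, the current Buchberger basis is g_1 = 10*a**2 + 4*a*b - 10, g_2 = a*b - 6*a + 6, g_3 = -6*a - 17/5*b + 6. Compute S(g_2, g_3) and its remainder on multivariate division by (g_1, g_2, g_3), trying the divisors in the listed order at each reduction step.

S(g_2, g_3) = -6*a - 17/30*b**2 + b + 6; remainder on division = -17/30*b**2 + 22/5*b.

lcm(LM(g_2), LM(g_3)) = a*b.
S = (lcm/LT(g_2))·g_2 − (lcm/LT(g_3))·g_3 = -6*a - 17/30*b**2 + b + 6.
Reduce S modulo (g_1, g_2, g_3) in that order:
  leading term a: subtract (1)·g_3 from -6*a - 17/30*b**2 + b + 6 → -17/30*b**2 + 22/5*b
  leading term b**2: no divisor's leading term divides it; move -17/30*b**2 to the remainder.
  leading term b: no divisor's leading term divides it; move 22/5*b to the remainder.
The remainder -17/30*b**2 + 22/5*b is nonzero, so it would be added as the next basis element.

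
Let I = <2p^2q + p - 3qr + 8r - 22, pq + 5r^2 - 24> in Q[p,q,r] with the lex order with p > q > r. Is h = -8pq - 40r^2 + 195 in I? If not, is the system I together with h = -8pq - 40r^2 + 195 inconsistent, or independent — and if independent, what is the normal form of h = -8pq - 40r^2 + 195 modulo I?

First compute the reduced Gröbner basis of I by Buchberger's algorithm.
f_1 = 2p^2q + p - 3qr + 8r - 22, LT = p^2q.
f_2 = pq + 5r^2 - 24, LT = pq.

S(f_1,f_2): lcm = p^2q. S = -5pr^2 + 49/2p - 3/2qr + 4r - 11.
  leading term pr^2: no divisor's leading term divides it; move -5pr^2 to the remainder.
  leading term p: no divisor's leading term divides it; move 49/2p to the remainder.
  leading term qr: no divisor's leading term divides it; move -3/2qr to the remainder.
  leading term r: no divisor's leading term divides it; move 4r to the remainder.
  leading term 1: no divisor's leading term divides it; move -11 to the remainder.
  remainder -5pr^2 + 49/2p - 3/2qr + 4r - 11 ≠ 0; add k_3 = -5pr^2 + 49/2p - 3/2qr + 4r - 11 to the basis.

S(f_2,k_3): lcm = pqr^2. S = 49/10pq - 3/10q^2r + 4/5qr - 11/5q + 5r^4 - 24r^2.
  leading term pq: subtract (49/10)·f_2 from 49/10pq - 3/10q^2r + 4/5qr - 11/5q + 5r^4 - 24r^2 → -3/10q^2r + 4/5qr - 11/5q + 5r^4 - 97/2r^2 + 588/5
  leading term q^2r: no divisor's leading term divides it; move -3/10q^2r to the remainder.
  leading term qr: no divisor's leading term divides it; move 4/5qr to the remainder.
  leading term q: no divisor's leading term divides it; move -11/5q to the remainder.
  leading term r^4: no divisor's leading term divides it; move 5r^4 to the remainder.
  leading term r^2: no divisor's leading term divides it; move -97/2r^2 to the remainder.
  leading term 1: no divisor's leading term divides it; move 588/5 to the remainder.
  remainder -3/10q^2r + 4/5qr - 11/5q + 5r^4 - 97/2r^2 + 588/5 ≠ 0; add k_4 = -3/10q^2r + 4/5qr - 11/5q + 5r^4 - 97/2r^2 + 588/5 to the basis.

The other S-polynomials (S(f_1,k_3), S(f_1,k_4), S(f_2,k_4), S(k_3,k_4)) all reduce to 0 modulo the current basis, so we have a Gröbner basis.
Inter-reduce: drop elements whose leading term is divisible by another's, tail-reduce, and make monic.
Reduced Gröbner basis: {pq + 5r^2 - 24, pr^2 - 49/10p + 3/10qr - 4/5r + 11/5, q^2r - 8/3qr + 22/3q - 50/3r^4 + 485/3r^2 - 392}.
Label its elements g_1 = pq + 5r^2 - 24, g_2 = pr^2 - 49/10p + 3/10qr - 4/5r + 11/5, g_3 = q^2r - 8/3qr + 22/3q - 50/3r^4 + 485/3r^2 - 392.

Reduce h = -8pq - 40r^2 + 195 modulo G:
  leading term pq: subtract (-8)·g_1 from -8pq - 40r^2 + 195 → 3
  leading term 1: no divisor's leading term divides it; move 3 to the remainder.
  normal form = 3.
The normal form is nonzero, so h ∉ I. Since h minus its normal form lies in I, I + (h) = I + (n) where n = 3; decide whether this ideal is the whole ring.
Here n = 3 is a nonzero constant, hence a unit: 1 ∈ I + (h), the Gröbner basis of I + (h) is {1}, and the enlarged system has no common solution — adjoining h is inconsistent.

Adjoining -8pq - 40r^2 + 195 makes the ideal the whole ring: the system is inconsistent.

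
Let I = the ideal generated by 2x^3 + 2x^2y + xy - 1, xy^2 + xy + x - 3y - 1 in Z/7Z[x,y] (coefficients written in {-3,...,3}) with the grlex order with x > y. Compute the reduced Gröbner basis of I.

G = {x^3 + 2x^2 + 2y^2 + x - 3y + 1, x^2y - 2x^2 - 3xy - 2y^2 - x + 3y + 2, xy^2 + xy + x - 3y - 1, y^3 + 2xy - 2y^2 + 3x - y + 2}

f_1 = 2x^3 + 2x^2y + xy - 1, LT = x^3.
f_2 = xy^2 + xy + x - 3y - 1, LT = xy^2.

S(f_1,f_2): lcm = x^3y^2. S = x^2y^3 - x^3y - 3xy^3 - x^3 + 3x^2y + x^2 + 3y^2.
  reduce S modulo (f_1, f_2):
  remainder 3x^2y + x^2 - 2xy + y^2 - 3x + 2y - 1 ≠ 0; add g_3 = 3x^2y + x^2 - 2xy + y^2 - 3x + 2y - 1 to the basis.

S(f_2,g_3): lcm = x^2y^2. S = 3x^2y + 3xy^2 + 2y^3 + x^2 - 2xy - 3y^2 - x - 2y.
  reduce S modulo (f_1, f_2, g_3):
  remainder 2y^3 - 3xy + 3y^2 - x - 2y - 3 ≠ 0; add g_4 = 2y^3 - 3xy + 3y^2 - x - 2y - 3 to the basis.

The other S-polynomials (S(f_1,g_3), S(f_1,g_4), S(f_2,g_4), S(g_3,g_4)) all reduce to 0 modulo the current basis, so we have a Gröbner basis.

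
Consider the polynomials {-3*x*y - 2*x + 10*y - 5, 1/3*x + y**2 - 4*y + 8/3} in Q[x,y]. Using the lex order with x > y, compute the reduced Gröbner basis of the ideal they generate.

f_1 = -3*x*y - 2*x + 10*y - 5, LT = x*y.
f_2 = 1/3*x + y**2 - 4*y + 8/3, LT = x.

S(f_1,f_2): lcm = x*y. S = 2/3*x - 3*y**3 + 12*y**2 - 34/3*y + 5/3.
  reduce S modulo (f_1, f_2):
  remainder -3*y**3 + 10*y**2 - 10/3*y - 11/3 ≠ 0; add g_3 = -3*y**3 + 10*y**2 - 10/3*y - 11/3 to the basis.

The other S-polynomials (S(f_1,g_3), S(f_2,g_3)) all reduce to 0 modulo the current basis, so we have a Gröbner basis.
Inter-reduce: drop elements whose leading term is divisible by another's, tail-reduce, and make monic.

G = {x + 3*y**2 - 12*y + 8, y**3 - 10/3*y**2 + 10/9*y + 11/9}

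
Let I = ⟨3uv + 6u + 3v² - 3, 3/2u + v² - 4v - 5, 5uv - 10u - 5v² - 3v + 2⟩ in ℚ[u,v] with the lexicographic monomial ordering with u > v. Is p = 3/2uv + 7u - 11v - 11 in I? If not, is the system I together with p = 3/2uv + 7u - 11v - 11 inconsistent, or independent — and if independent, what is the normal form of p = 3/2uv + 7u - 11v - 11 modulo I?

First compute the reduced Gröbner basis of I by Buchberger's algorithm.
f_1 = 3uv + 6u + 3v² - 3, LT = uv.
f_2 = 3/2u + v² - 4v - 5, LT = u.
f_3 = 5uv - 10u - 5v² - 3v + 2, LT = uv.

S(f_1,f_2): lcm = uv. S = 2u - ⅔v³ + 11/3v² + 10/3v - 1.
  reduce S modulo (f_1, f_2, f_3):
  remainder -⅔v³ + 7/3v² + 26/3v + 17/3 ≠ 0; add h_4 = -⅔v³ + 7/3v² + 26/3v + 17/3 to the basis.

S(f_1,f_3): lcm = uv. S = 4u + 2v² + ⅗v - 7/5.
  reduce S modulo (f_1, f_2, f_3, h_4):
  remainder -⅔v² + 169/15v + 179/15 ≠ 0; add h_5 = -⅔v² + 169/15v + 179/15 to the basis.

S(f_3,h_4): lcm = uv³. S = 3/2uv² + 13uv + 17/2u - v⁴ - ⅗v³ + ⅖v².
  reduce S modulo (f_1, f_2, f_3, h_4, h_5):
  remainder -17352/25v - 17352/25 ≠ 0; add h_6 = -17352/25v - 17352/25 to the basis.

The other S-polynomials (S(f_2,f_3), S(f_1,h_4), S(f_2,h_4), S(f_1,h_5), S(f_2,h_5), S(f_3,h_5), S(h_4,h_5), S(f_1,h_6), S(f_2,h_6), S(f_3,h_6), S(h_4,h_6), S(h_5,h_6)) all reduce to 0 modulo the current basis, so we have a Gröbner basis.
Inter-reduce: drop elements whose leading term is divisible by another's, tail-reduce, and make monic.
Reduced Gröbner basis: {u, v + 1}.
Label its elements g_1 = u, g_2 = v + 1.

Reduce p = 3/2uv + 7u - 11v - 11 modulo G:
  leading term uv: subtract (3/2v)·g_1 from 3/2uv + 7u - 11v - 11 → 7u - 11v - 11
  leading term u: subtract (7)·g_1 from 7u - 11v - 11 → -11v - 11
  leading term v: subtract (-11)·g_2 from -11v - 11 → 0
  normal form = 0.
Since the normal form is 0, p ∈ I.

3/2uv + 7u - 11v - 11 lies in I (it reduces to 0).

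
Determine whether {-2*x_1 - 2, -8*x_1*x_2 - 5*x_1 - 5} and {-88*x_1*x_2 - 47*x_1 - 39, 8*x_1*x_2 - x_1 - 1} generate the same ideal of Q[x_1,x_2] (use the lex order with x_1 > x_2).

No, the ideals differ.

Two ideals are equal iff their reduced Gröbner bases coincide (the reduced basis is unique for a fixed ordering).
Buchberger on the first generating set:
f_1 = -2*x_1 - 2, LT = x_1.
f_2 = -8*x_1*x_2 - 5*x_1 - 5, LT = x_1*x_2.

S(f_1,f_2): lcm = x_1*x_2. S = -5/8*x_1 + x_2 - 5/8.
  leading term x_1: subtract (5/16)·f_1 from -5/8*x_1 + x_2 - 5/8 → x_2
  leading term x_2: no divisor's leading term divides it; move x_2 to the remainder.
  remainder x_2 ≠ 0; add g_3 = x_2 to the basis.

The other S-polynomials (S(f_1,g_3), S(f_2,g_3)) all reduce to 0 modulo the current basis, so we have a Gröbner basis.
Inter-reduce: drop elements whose leading term is divisible by another's, tail-reduce, and make monic.
Reduced Gröbner basis: {x_1 + 1, x_2}.

Buchberger on the second generating set:
h_1 = -88*x_1*x_2 - 47*x_1 - 39, LT = x_1*x_2.
h_2 = 8*x_1*x_2 - x_1 - 1, LT = x_1*x_2.

S(h_1,h_2): lcm = x_1*x_2. S = 29/44*x_1 + 25/44.
  leading term x_1: no divisor's leading term divides it; move 29/44*x_1 to the remainder.
  leading term 1: no divisor's leading term divides it; move 25/44 to the remainder.
  remainder 29/44*x_1 + 25/44 ≠ 0; add k_3 = 29/44*x_1 + 25/44 to the basis.

S(h_1,k_3): lcm = x_1*x_2. S = 47/88*x_1 - 25/29*x_2 + 39/88.
  leading term x_1: subtract (47/58)·k_3 from 47/88*x_1 - 25/29*x_2 + 39/88 → -25/29*x_2 - 1/58
  leading term x_2: no divisor's leading term divides it; move -25/29*x_2 to the remainder.
  leading term 1: no divisor's leading term divides it; move -1/58 to the remainder.
  remainder -25/29*x_2 - 1/58 ≠ 0; add k_4 = -25/29*x_2 - 1/58 to the basis.

The other S-polynomials (S(h_2,k_3), S(h_1,k_4), S(h_2,k_4), S(k_3,k_4)) all reduce to 0 modulo the current basis, so we have a Gröbner basis.
Inter-reduce: drop elements whose leading term is divisible by another's, tail-reduce, and make monic.
Reduced Gröbner basis: {x_1 + 25/29, x_2 + 1/50}.

These differ, so the ideals are not equal.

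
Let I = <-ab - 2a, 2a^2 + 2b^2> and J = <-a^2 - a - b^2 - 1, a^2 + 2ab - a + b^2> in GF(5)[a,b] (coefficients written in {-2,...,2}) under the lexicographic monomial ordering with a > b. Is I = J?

No, the ideals differ.

Equality of ideals is decidable: compute both reduced Gröbner bases (unique for the ordering) and check whether they agree.
Buchberger on the first generating set:
f_1 = -ab - 2a, LT = ab.
f_2 = 2a^2 + 2b^2, LT = a^2.

S(f_1,f_2): lcm = a^2b. S = 2a^2 - b^3.
  leading term a^2: subtract (1)·f_2 from 2a^2 - b^3 → -b^3 - 2b^2
  leading term b^3: no divisor's leading term divides it; move -b^3 to the remainder.
  leading term b^2: no divisor's leading term divides it; move -2b^2 to the remainder.
  remainder -b^3 - 2b^2 ≠ 0; add g_3 = -b^3 - 2b^2 to the basis.

The other S-polynomials (S(f_1,g_3), S(f_2,g_3)) all reduce to 0 modulo the current basis, so we have a Gröbner basis.
Inter-reduce: drop elements whose leading term is divisible by another's, tail-reduce, and make monic.
Reduced Gröbner basis: {a^2 + b^2, ab + 2a, b^3 + 2b^2}.

Buchberger on the second generating set:
h_1 = -a^2 - a - b^2 - 1, LT = a^2.
h_2 = a^2 + 2ab - a + b^2, LT = a^2.

S(h_1,h_2): lcm = a^2. S = -2ab + 2a + 1.
  leading term ab: no divisor's leading term divides it; move -2ab to the remainder.
  leading term a: no divisor's leading term divides it; move 2a to the remainder.
  leading term 1: no divisor's leading term divides it; move 1 to the remainder.
  remainder -2ab + 2a + 1 ≠ 0; add k_3 = -2ab + 2a + 1 to the basis.

S(h_1,k_3): lcm = a^2b. S = a^2 + ab - 2a + b^3 + b.
  leading term a^2: subtract (-1)·h_1 from a^2 + ab - 2a + b^3 + b → ab + 2a + b^3 - b^2 + b - 1
  leading term ab: subtract (2)·k_3 from ab + 2a + b^3 - b^2 + b - 1 → -2a + b^3 - b^2 + b + 2
  leading term a: no divisor's leading term divides it; move -2a to the remainder.
  leading term b^3: no divisor's leading term divides it; move b^3 to the remainder.
  leading term b^2: no divisor's leading term divides it; move -b^2 to the remainder.
  leading term b: no divisor's leading term divides it; move b to the remainder.
  leading term 1: no divisor's leading term divides it; move 2 to the remainder.
  remainder -2a + b^3 - b^2 + b + 2 ≠ 0; add k_4 = -2a + b^3 - b^2 + b + 2 to the basis.

S(k_3,k_4): lcm = ab. S = -a - 2b^4 + 2b^3 - 2b^2 + b + 2.
  leading term a: subtract (-2)·k_4 from -a - 2b^4 + 2b^3 - 2b^2 + b + 2 → -2b^4 - b^3 + b^2 - 2b + 1
  leading term b^4: no divisor's leading term divides it; move -2b^4 to the remainder.
  leading term b^3: no divisor's leading term divides it; move -b^3 to the remainder.
  leading term b^2: no divisor's leading term divides it; move b^2 to the remainder.
  leading term b: no divisor's leading term divides it; move -2b to the remainder.
  leading term 1: no divisor's leading term divides it; move 1 to the remainder.
  remainder -2b^4 - b^3 + b^2 - 2b + 1 ≠ 0; add k_5 = -2b^4 - b^3 + b^2 - 2b + 1 to the basis.

The other S-polynomials (S(h_2,k_3), S(h_1,k_4), S(h_2,k_4), S(h_1,k_5), S(h_2,k_5), S(k_3,k_5), S(k_4,k_5)) all reduce to 0 modulo the current basis, so we have a Gröbner basis.
Inter-reduce: drop elements whose leading term is divisible by another's, tail-reduce, and make monic.
Reduced Gröbner basis: {a + 2b^3 - 2b^2 + 2b - 1, b^4 - 2b^3 + 2b^2 + b + 2}.

Since the reduced bases disagree, the two ideals are not the same.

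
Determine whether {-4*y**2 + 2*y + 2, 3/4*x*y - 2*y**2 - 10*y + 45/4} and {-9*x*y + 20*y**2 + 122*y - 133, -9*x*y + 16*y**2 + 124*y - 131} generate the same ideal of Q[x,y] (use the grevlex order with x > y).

For a fixed monomial order, each ideal has a unique reduced Gröbner basis; comparing bases decides equality.
Buchberger on the first generating set:
f_1 = -4*y**2 + 2*y + 2, LT = y**2.
f_2 = 3/4*x*y - 2*y**2 - 10*y + 45/4, LT = x*y.

S(f_1,f_2): lcm = x*y**2. S = 8/3*y**3 - 1/2*x*y + 40/3*y**2 - 1/2*x - 15*y.
  leading term y**3: subtract (-2/3*y)·f_1 from 8/3*y**3 - 1/2*x*y + 40/3*y**2 - 1/2*x - 15*y → -1/2*x*y + 44/3*y**2 - 1/2*x - 41/3*y
  leading term x*y: subtract (-2/3)·f_2 from -1/2*x*y + 44/3*y**2 - 1/2*x - 41/3*y → 40/3*y**2 - 1/2*x - 61/3*y + 15/2
  leading term y**2: subtract (-10/3)·f_1 from 40/3*y**2 - 1/2*x - 61/3*y + 15/2 → -1/2*x - 41/3*y + 85/6
  leading term x: no divisor's leading term divides it; move -1/2*x to the remainder.
  leading term y: no divisor's leading term divides it; move -41/3*y to the remainder.
  leading term 1: no divisor's leading term divides it; move 85/6 to the remainder.
  remainder -1/2*x - 41/3*y + 85/6 ≠ 0; add g_3 = -1/2*x - 41/3*y + 85/6 to the basis.

S(f_1,g_3): leading monomials are coprime, so the S-polynomial reduces to 0 (Buchberger's first criterion).
S(f_2,g_3): lcm = x*y. S = -30*y**2 + 15*y + 15.
  leading term y**2: subtract (15/2)·f_1 from -30*y**2 + 15*y + 15 → 0
  remainder 0.

Every S-polynomial of the final basis reduces to 0, so we have a Gröbner basis.
Inter-reduce: drop elements whose leading term is divisible by another's, tail-reduce, and make monic.
Reduced Gröbner basis: {y**2 - 1/2*y - 1/2, x + 82/3*y - 85/3}.

Buchberger on the second generating set:
h_1 = -9*x*y + 20*y**2 + 122*y - 133, LT = x*y.
h_2 = -9*x*y + 16*y**2 + 124*y - 131, LT = x*y.

S(h_1,h_2): lcm = x*y. S = -4/9*y**2 + 2/9*y + 2/9.
  leading term y**2: no divisor's leading term divides it; move -4/9*y**2 to the remainder.
  leading term y: no divisor's leading term divides it; move 2/9*y to the remainder.
  leading term 1: no divisor's leading term divides it; move 2/9 to the remainder.
  remainder -4/9*y**2 + 2/9*y + 2/9 ≠ 0; add k_3 = -4/9*y**2 + 2/9*y + 2/9 to the basis.

S(h_1,k_3): lcm = x*y**2. S = -20/9*y**3 + 1/2*x*y - 122/9*y**2 + 1/2*x + 133/9*y.
  leading term y**3: subtract (5*y)·k_3 from -20/9*y**3 + 1/2*x*y - 122/9*y**2 + 1/2*x + 133/9*y → 1/2*x*y - 44/3*y**2 + 1/2*x + 41/3*y
  leading term x*y: subtract (-1/18)·h_1 from 1/2*x*y - 44/3*y**2 + 1/2*x + 41/3*y → -122/9*y**2 + 1/2*x + 184/9*y - 133/18
  leading term y**2: subtract (61/2)·k_3 from -122/9*y**2 + 1/2*x + 184/9*y - 133/18 → 1/2*x + 41/3*y - 85/6
  leading term x: no divisor's leading term divides it; move 1/2*x to the remainder.
  leading term y: no divisor's leading term divides it; move 41/3*y to the remainder.
  leading term 1: no divisor's leading term divides it; move -85/6 to the remainder.
  remainder 1/2*x + 41/3*y - 85/6 ≠ 0; add k_4 = 1/2*x + 41/3*y - 85/6 to the basis.

S(h_2,k_3): lcm = x*y**2. S = -16/9*y**3 + 1/2*x*y - 124/9*y**2 + 1/2*x + 131/9*y.
  leading term y**3: subtract (4*y)·k_3 from -16/9*y**3 + 1/2*x*y - 124/9*y**2 + 1/2*x + 131/9*y → 1/2*x*y - 44/3*y**2 + 1/2*x + 41/3*y
  leading term x*y: subtract (-1/18)·h_1 from 1/2*x*y - 44/3*y**2 + 1/2*x + 41/3*y → -122/9*y**2 + 1/2*x + 184/9*y - 133/18
  leading term y**2: subtract (61/2)·k_3 from -122/9*y**2 + 1/2*x + 184/9*y - 133/18 → 1/2*x + 41/3*y - 85/6
  leading term x: subtract (1)·k_4 from 1/2*x + 41/3*y - 85/6 → 0
  remainder 0.

S(h_1,k_4): lcm = x*y. S = -266/9*y**2 + 133/9*y + 133/9.
  leading term y**2: subtract (133/2)·k_3 from -266/9*y**2 + 133/9*y + 133/9 → 0
  remainder 0.

S(h_2,k_4): lcm = x*y. S = -262/9*y**2 + 131/9*y + 131/9.
  leading term y**2: subtract (131/2)·k_3 from -262/9*y**2 + 131/9*y + 131/9 → 0
  remainder 0.

S(k_3,k_4): leading monomials are coprime, so the S-polynomial reduces to 0 (Buchberger's first criterion).
Every S-polynomial of the final basis reduces to 0, so we have a Gröbner basis.
Inter-reduce: drop elements whose leading term is divisible by another's, tail-reduce, and make monic.
Reduced Gröbner basis: {y**2 - 1/2*y - 1/2, x + 82/3*y - 85/3}.

The two bases agree; hence the ideals are identical.

Yes, the ideals are equal.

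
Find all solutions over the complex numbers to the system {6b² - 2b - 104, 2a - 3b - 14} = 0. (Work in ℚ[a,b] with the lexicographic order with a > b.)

{(1, -4), (27/2, 13/3)}

Compute a lex Gröbner basis by Buchberger's algorithm.
f_1 = 6b² - 2b - 104, LT = b².
f_2 = 2a - 3b - 14, LT = a.

The S-polynomials (S(f_1,f_2)) all reduce to 0 modulo the current basis, so we have a Gröbner basis.
Inter-reduce: drop elements whose leading term is divisible by another's, tail-reduce, and make monic.
Reduced Gröbner basis: {a - 3/2b - 7, b² - ⅓b - 52/3}.

A lex Gröbner basis eliminates variables successively. Here b² - ⅓b - 52/3 depends only on b, with roots {-4, 13/3}; lifting each root through the earlier basis elements recovers the full solutions.
  b = -4: the earlier basis element becomes a - 1 = 0, giving a = 1 — point (1, -4).
  b = 13/3: the earlier basis element becomes a - 27/2 = 0, giving a = 27/2 — point (27/2, 13/3).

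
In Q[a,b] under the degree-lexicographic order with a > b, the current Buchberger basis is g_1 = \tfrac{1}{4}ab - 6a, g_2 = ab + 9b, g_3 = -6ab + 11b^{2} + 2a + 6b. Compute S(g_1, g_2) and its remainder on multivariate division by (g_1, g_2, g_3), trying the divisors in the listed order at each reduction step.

S(g_1, g_2) = -24a - 9b; remainder on division = -24a - 9b.

lcm(LM(g_1), LM(g_2)) = ab.
S = (lcm/LT(g_1))·g_1 − (lcm/LT(g_2))·g_2 = -24a - 9b.
Reduce S modulo (g_1, g_2, g_3) in that order:
  leading term a: no divisor's leading term divides it; move -24a to the remainder.
  leading term b: no divisor's leading term divides it; move -9b to the remainder.
The remainder -24a - 9b is nonzero, so it would be added as the next basis element.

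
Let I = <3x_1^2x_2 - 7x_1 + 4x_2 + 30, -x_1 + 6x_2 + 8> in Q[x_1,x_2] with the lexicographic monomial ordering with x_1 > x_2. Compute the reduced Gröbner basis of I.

G = {x_1 - 6x_2 - 8, x_2^3 + 8/3x_2^2 + 77/54x_2 - 13/54}

f_1 = 3x_1^2x_2 - 7x_1 + 4x_2 + 30, LT = x_1^2x_2.
f_2 = -x_1 + 6x_2 + 8, LT = x_1.

S(f_1,f_2): lcm = x_1^2x_2. S = 6x_1x_2^2 + 8x_1x_2 - 7/3x_1 + 4/3x_2 + 10.
  leading term x_1x_2^2: subtract (-6x_2^2)·f_2 from 6x_1x_2^2 + 8x_1x_2 - 7/3x_1 + 4/3x_2 + 10 → 8x_1x_2 - 7/3x_1 + 36x_2^3 + 48x_2^2 + 4/3x_2 + 10
  leading term x_1x_2: subtract (-8x_2)·f_2 from 8x_1x_2 - 7/3x_1 + 36x_2^3 + 48x_2^2 + 4/3x_2 + 10 → -7/3x_1 + 36x_2^3 + 96x_2^2 + 196/3x_2 + 10
  leading term x_1: subtract (7/3)·f_2 from -7/3x_1 + 36x_2^3 + 96x_2^2 + 196/3x_2 + 10 → 36x_2^3 + 96x_2^2 + 154/3x_2 - 26/3
  leading term x_2^3: no divisor's leading term divides it; move 36x_2^3 to the remainder.
  leading term x_2^2: no divisor's leading term divides it; move 96x_2^2 to the remainder.
  leading term x_2: no divisor's leading term divides it; move 154/3x_2 to the remainder.
  leading term 1: no divisor's leading term divides it; move -26/3 to the remainder.
  remainder 36x_2^3 + 96x_2^2 + 154/3x_2 - 26/3 ≠ 0; add g_3 = 36x_2^3 + 96x_2^2 + 154/3x_2 - 26/3 to the basis.

The other S-polynomials (S(f_1,g_3), S(f_2,g_3)) all reduce to 0 modulo the current basis, so we have a Gröbner basis.
Inter-reduce: drop elements whose leading term is divisible by another's, tail-reduce, and make monic.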